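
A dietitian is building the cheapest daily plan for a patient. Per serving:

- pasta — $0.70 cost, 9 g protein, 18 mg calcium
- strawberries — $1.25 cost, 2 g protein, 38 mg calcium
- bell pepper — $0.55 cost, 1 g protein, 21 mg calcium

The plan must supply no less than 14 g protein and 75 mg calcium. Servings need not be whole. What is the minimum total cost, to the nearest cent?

$2.26

Compare the cost at each extreme point of the feasible region.
pasta only: max(14/9, 75/18) = 4.167 servings → $2.92.
strawberries only: max(14/2, 75/38) = 7 servings → $8.75.
bell pepper only: max(14/1, 75/21) = 14 servings → $7.70.
pasta + strawberries with both tight: 1.248 servings and 1.382 servings → $2.60.
pasta + bell pepper with both tight: 1.281 servings and 2.474 servings → $2.26.
strawberries + bell pepper: intersection lies outside the first quadrant.
So the least-cost plan costs $2.26.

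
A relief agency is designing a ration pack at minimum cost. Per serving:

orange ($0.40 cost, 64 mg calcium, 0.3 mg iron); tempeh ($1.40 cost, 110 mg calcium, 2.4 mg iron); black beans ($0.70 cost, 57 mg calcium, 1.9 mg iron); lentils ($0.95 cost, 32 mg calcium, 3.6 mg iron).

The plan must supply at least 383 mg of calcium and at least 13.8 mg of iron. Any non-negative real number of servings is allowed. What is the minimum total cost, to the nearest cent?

orange only: max(383/64, 13.8/0.3) = 46 servings → $18.40.
tempeh only: max(383/110, 13.8/2.4) = 5.75 servings → $8.05.
black beans only: max(383/57, 13.8/1.9) = 7.263 servings → $5.08.
lentils only: max(383/32, 13.8/3.6) = 11.97 servings → $11.37.
orange + tempeh: the both-tight solution has a negative serving — not a feasible corner.
orange + black beans: the both-tight solution has a negative serving — not a feasible corner.
orange + lentils with both tight: 4.245 servings and 3.48 servings → $5.00.
tempeh + black beans: intersection lies outside the first quadrant.
tempeh + lentils with both tight: 2.936 servings and 1.876 servings → $5.89.
black beans + lentils with both tight: 6.49 servings and 0.4079 servings → $4.93.
So the least-cost plan costs $4.93.

$4.93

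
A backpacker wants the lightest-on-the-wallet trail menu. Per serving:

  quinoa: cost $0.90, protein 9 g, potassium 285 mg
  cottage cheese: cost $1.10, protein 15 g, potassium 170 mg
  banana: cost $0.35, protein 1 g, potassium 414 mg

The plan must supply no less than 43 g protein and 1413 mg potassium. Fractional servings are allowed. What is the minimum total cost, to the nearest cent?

The cheapest plan sits at a corner of the feasible region — with two constraints it uses at most two foods.
quinoa only: max(43/9, 1413/285) = 4.958 servings → $4.46.
cottage cheese only: max(43/15, 1413/170) = 8.312 servings → $9.14.
banana only: max(43/1, 1413/414) = 43 servings → $15.05.
quinoa + cottage cheese: the both-tight solution has a negative serving — not a feasible corner.
quinoa + banana with both tight: 4.763 servings and 0.1343 servings → $4.33.
cottage cheese + banana with both tight: 2.713 servings and 2.299 servings → $3.79.
The minimum over all feasible corners is $3.79.

$3.79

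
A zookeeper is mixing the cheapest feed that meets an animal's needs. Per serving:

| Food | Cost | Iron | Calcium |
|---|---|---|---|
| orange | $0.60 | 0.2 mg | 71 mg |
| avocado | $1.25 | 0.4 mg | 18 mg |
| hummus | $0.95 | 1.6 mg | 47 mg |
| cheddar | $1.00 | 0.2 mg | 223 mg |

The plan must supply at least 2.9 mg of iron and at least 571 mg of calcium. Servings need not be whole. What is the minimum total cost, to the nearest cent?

An LP optimum is at a vertex; with two nutrient constraints at most two foods are used. Check each candidate.
orange only: max(2.9/0.2, 571/71) = 14.5 servings → $8.70.
avocado only: max(2.9/0.4, 571/18) = 31.72 servings → $39.65.
hummus only: max(2.9/1.6, 571/47) = 12.15 servings → $11.54.
cheddar only: max(2.9/0.2, 571/223) = 14.5 servings → $14.50.
orange + avocado with both tight: 7.105 servings and 3.698 servings → $8.88.
orange + hummus with both tight: 7.46 servings and 0.88 servings → $5.31.
orange + cheddar: intersection lies outside the first quadrant.
avocado + hummus: intersection lies outside the first quadrant.
avocado + cheddar with both tight: 6.221 servings and 2.058 servings → $9.83.
hummus + cheddar with both tight: 1.533 servings and 2.237 servings → $3.69.
So the least-cost plan costs $3.69.

$3.69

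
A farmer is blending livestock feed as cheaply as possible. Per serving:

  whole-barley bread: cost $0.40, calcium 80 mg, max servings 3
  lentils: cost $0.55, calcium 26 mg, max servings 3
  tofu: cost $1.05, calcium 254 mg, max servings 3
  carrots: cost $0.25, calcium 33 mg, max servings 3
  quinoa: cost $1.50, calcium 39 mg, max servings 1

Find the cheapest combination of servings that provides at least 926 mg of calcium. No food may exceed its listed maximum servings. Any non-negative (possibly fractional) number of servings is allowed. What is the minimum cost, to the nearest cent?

Cost per mg of calcium: tofu $0.0041, whole-barley bread $0.0050, carrots $0.0076, lentils $0.0212, quinoa $0.0385.
Take 3 servings of tofu: +762.0 mg calcium for $3.15 (total $3.15, still need 164.0 mg).
Take 2.05 servings of whole-barley bread: +164.0 mg calcium for $0.82 (total $3.97, still need 0.0 mg).
Greedy by cheapest-per-mg is optimal for a single linear constraint, so the minimum cost is $3.97.

$3.97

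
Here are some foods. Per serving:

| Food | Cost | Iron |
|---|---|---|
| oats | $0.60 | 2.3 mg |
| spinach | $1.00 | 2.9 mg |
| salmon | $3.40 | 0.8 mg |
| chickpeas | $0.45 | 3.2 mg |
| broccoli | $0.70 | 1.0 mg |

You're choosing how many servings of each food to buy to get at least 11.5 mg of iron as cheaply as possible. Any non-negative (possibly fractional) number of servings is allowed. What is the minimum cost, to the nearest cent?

$1.62

Cost per mg of iron: chickpeas $0.1406, oats $0.2609, spinach $0.3448, broccoli $0.7000, salmon $4.2500.
With no serving limits, use only chickpeas: 11.5 mg / 3.2 mg = 3.594 servings × $0.45 = $1.62.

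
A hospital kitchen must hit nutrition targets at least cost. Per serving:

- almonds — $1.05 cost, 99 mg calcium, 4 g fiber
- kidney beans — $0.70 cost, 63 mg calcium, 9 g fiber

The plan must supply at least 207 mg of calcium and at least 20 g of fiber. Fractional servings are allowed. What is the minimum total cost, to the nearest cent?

$2.25

almonds only: max(207/99, 20/4) = 5 servings → $5.25.
kidney beans only: max(207/63, 20/9) = 3.286 servings → $2.30.
almonds + kidney beans with both tight: 0.9437 servings and 1.803 servings → $2.25.
Cheapest feasible corner: $2.25.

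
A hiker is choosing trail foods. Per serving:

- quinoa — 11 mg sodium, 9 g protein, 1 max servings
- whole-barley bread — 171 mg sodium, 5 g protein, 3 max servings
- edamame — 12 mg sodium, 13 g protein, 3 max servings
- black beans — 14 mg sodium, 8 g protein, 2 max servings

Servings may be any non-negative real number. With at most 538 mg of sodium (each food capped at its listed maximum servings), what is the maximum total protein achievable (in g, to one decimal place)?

77.5 g

Protein per mg sodium: edamame 1.083, quinoa 0.8182, black beans 0.5714, whole-barley bread 0.02924.
Take 3 servings of edamame: uses 36 mg sodium, +39.0 g protein (running total 39.0 g).
Take 1 serving of quinoa: uses 11 mg sodium, +9.0 g protein (running total 48.0 g).
Take 2 servings of black beans: uses 28 mg sodium, +16.0 g protein (running total 64.0 g).
Take 2.708 servings of whole-barley bread: uses 463 mg sodium, +13.5 g protein (running total 77.5 g).
Filling greedily by protein-per-mg sodium is optimal for one linear limit, giving 77.5 g.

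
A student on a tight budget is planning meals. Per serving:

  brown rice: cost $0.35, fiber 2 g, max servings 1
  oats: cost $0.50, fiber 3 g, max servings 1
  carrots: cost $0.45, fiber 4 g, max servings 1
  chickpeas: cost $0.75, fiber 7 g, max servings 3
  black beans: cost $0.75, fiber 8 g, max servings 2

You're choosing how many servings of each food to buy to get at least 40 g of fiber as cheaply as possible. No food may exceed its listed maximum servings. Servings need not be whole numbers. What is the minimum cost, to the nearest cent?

Cost per g of fiber: black beans $0.0938, chickpeas $0.1071, carrots $0.1125, oats $0.1667, brown rice $0.1750.
Take 2 servings of black beans: +16.0 g fiber for $1.50 (total $1.50, still need 24.0 g).
Take 3 servings of chickpeas: +21.0 g fiber for $2.25 (total $3.75, still need 3.0 g).
Take 0.75 servings of carrots: +3.0 g fiber for $0.34 (total $4.09, still need 0.0 g).
Greedy by cheapest-per-g is optimal for a single linear constraint, so the minimum cost is $4.09.

$4.09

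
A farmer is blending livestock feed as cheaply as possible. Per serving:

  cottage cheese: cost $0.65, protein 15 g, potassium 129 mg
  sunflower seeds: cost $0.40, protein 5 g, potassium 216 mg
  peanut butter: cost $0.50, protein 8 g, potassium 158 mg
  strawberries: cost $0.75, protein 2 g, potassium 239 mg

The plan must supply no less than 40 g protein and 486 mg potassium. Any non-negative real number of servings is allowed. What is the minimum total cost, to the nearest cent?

$1.88

Compare the cost at each extreme point of the feasible region.
cottage cheese only: max(40/15, 486/129) = 3.767 servings → $2.45.
sunflower seeds only: max(40/5, 486/216) = 8 servings → $3.20.
peanut butter only: max(40/8, 486/158) = 5 servings → $2.50.
strawberries only: max(40/2, 486/239) = 20 servings → $15.00.
cottage cheese + sunflower seeds with both tight: 2.393 servings and 0.8208 servings → $1.88.
cottage cheese + peanut butter with both tight: 1.818 servings and 1.592 servings → $1.98.
cottage cheese + strawberries with both tight: 2.581 servings and 0.6402 servings → $2.16.
sunflower seeds + peanut butter: the both-tight solution has a negative serving — not a feasible corner.
sunflower seeds + strawberries: intersection lies outside the first quadrant.
peanut butter + strawberries: intersection lies outside the first quadrant.
The minimum over all feasible corners is $1.88.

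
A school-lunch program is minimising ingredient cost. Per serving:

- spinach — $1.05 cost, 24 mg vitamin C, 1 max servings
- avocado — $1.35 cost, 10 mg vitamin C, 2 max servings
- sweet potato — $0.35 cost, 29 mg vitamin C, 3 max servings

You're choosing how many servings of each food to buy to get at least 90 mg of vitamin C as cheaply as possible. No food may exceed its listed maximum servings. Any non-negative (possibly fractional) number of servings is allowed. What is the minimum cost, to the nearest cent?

$1.18

Cost per mg of vitamin C: sweet potato $0.0121, spinach $0.0437, avocado $0.1350.
Take 3 servings of sweet potato: +87.0 mg vitamin C for $1.05 (total $1.05, still need 3.0 mg).
Take 0.125 servings of spinach: +3.0 mg vitamin C for $0.13 (total $1.18, still need 0.0 mg).
Greedy by cheapest-per-mg is optimal for a single linear constraint, so the minimum cost is $1.18.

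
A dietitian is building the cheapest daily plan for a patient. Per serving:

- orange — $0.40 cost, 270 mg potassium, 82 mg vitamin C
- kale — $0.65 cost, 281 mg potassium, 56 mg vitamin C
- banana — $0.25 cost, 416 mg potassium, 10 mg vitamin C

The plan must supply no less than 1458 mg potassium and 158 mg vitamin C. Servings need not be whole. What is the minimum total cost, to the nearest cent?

$1.26

Two binding constraints pin down two serving amounts, so the optimal mix uses at most two foods. The candidates are each food alone (scaled to the tighter of potassium/vitamin C) and each pair with both constraints tight.
orange only: max(1458/270, 158/82) = 5.4 servings → $2.16.
kale only: max(1458/281, 158/56) = 5.189 servings → $3.37.
banana only: max(1458/416, 158/10) = 15.8 servings → $3.95.
orange + kale: intersection lies outside the first quadrant.
orange + banana with both tight: 1.628 servings and 2.448 servings → $1.26.
kale + banana with both tight: 2.497 servings and 1.818 servings → $2.08.
So the least-cost plan costs $1.26.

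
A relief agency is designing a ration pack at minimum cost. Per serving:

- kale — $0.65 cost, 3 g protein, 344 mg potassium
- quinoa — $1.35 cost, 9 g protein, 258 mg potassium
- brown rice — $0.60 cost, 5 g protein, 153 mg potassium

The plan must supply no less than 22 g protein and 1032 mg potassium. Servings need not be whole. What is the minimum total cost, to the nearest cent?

Compare the cost at each extreme point of the feasible region.
kale only: max(22/3, 1032/344) = 7.333 servings → $4.77.
quinoa only: max(22/9, 1032/258) = 4 servings → $5.40.
brown rice only: max(22/5, 1032/153) = 6.745 servings → $4.05.
kale + quinoa with both tight: 1.556 servings and 1.926 servings → $3.61.
kale + brown rice with both tight: 1.423 servings and 3.546 servings → $3.05.
quinoa + brown rice: intersection lies outside the first quadrant.
So the least-cost plan costs $3.05.

$3.05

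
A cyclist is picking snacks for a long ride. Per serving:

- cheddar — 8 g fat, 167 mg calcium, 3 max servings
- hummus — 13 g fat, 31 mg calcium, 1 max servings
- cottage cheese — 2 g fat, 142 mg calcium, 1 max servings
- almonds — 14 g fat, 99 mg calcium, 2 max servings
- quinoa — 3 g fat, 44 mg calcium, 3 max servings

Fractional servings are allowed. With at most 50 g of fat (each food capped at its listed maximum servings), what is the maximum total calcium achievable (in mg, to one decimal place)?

Calcium per g fat: cottage cheese 71, cheddar 20.88, quinoa 14.67, almonds 7.071, hummus 2.385.
Take 1 serving of cottage cheese: uses 2 g fat, +142.0 mg calcium (running total 142.0 mg).
Take 3 servings of cheddar: uses 24 g fat, +501.0 mg calcium (running total 643.0 mg).
Take 3 servings of quinoa: uses 9 g fat, +132.0 mg calcium (running total 775.0 mg).
Take 1.071 servings of almonds: uses 15 g fat, +106.1 mg calcium (running total 881.1 mg).
Greedy by best ratio exhausts the fat allowance optimally: 881.1 mg.

881.1 mg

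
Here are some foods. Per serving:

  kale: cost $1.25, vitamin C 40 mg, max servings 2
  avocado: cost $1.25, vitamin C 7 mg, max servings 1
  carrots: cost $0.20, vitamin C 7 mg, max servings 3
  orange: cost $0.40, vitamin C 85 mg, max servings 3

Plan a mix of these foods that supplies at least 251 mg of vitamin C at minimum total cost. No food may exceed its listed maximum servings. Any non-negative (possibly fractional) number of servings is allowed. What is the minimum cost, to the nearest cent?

Cost per mg of vitamin C: orange $0.0047, carrots $0.0286, kale $0.0312, avocado $0.1786.
Take 2.953 servings of orange: +251.0 mg vitamin C for $1.18 (total $1.18, still need 0.0 mg).
Greedy by cheapest-per-mg is optimal for a single linear constraint, so the minimum cost is $1.18.

$1.18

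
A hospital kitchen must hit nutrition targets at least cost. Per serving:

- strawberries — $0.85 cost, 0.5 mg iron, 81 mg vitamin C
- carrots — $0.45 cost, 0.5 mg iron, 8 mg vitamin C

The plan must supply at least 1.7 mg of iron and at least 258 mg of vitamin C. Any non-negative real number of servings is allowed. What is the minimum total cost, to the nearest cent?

A basic optimal solution has at most two foods positive. Try each food alone and each pair with both targets met exactly.
strawberries only: max(1.7/0.5, 258/81) = 3.4 servings → $2.89.
carrots only: max(1.7/0.5, 258/8) = 32.25 servings → $14.51.
strawberries + carrots with both tight: 3.162 servings and 0.2384 servings → $2.79.
So the least-cost plan costs $2.79.

$2.79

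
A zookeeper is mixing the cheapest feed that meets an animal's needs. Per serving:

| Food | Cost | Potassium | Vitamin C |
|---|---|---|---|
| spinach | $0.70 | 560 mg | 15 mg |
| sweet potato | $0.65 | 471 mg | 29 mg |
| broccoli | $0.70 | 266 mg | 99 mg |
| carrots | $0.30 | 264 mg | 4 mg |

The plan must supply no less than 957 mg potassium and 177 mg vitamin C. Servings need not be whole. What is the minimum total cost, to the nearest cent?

This is a tiny linear program; its minimum lies at a vertex of the feasible set. List the vertices and price them.
spinach only: max(957/560, 177/15) = 11.8 servings → $8.26.
sweet potato only: max(957/471, 177/29) = 6.103 servings → $3.97.
broccoli only: max(957/266, 177/99) = 3.598 servings → $2.52.
carrots only: max(957/264, 177/4) = 44.25 servings → $13.28.
spinach + sweet potato with both targets exact would need a negative amount; discard.
spinach + broccoli with both tight: 0.9264 servings and 1.648 servings → $1.80.
spinach + carrots: the both-tight solution has a negative serving — not a feasible corner.
sweet potato + broccoli with both tight: 1.225 servings and 1.429 servings → $1.80.
sweet potato + carrots with both targets exact would need a negative amount; discard.
broccoli + carrots with both tight: 1.711 servings and 1.901 servings → $1.77.
Cheapest feasible corner: $1.77.

$1.77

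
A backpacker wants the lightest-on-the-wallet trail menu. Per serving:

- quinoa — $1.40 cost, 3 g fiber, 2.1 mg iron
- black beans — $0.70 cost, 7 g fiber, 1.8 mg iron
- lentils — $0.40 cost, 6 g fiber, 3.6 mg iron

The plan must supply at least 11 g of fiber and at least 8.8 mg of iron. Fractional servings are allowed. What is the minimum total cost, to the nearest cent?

This is a tiny linear program; its minimum lies at a vertex of the feasible set. List the vertices and price them.
quinoa only: max(11/3, 8.8/2.1) = 4.19 servings → $5.87.
black beans only: max(11/7, 8.8/1.8) = 4.889 servings → $3.42.
lentils only: max(11/6, 8.8/3.6) = 2.444 servings → $0.98.
quinoa + black beans: the both-tight solution has a negative serving — not a feasible corner.
quinoa + lentils: the both-tight solution has a negative serving — not a feasible corner.
black beans + lentils: the both-tight solution has a negative serving — not a feasible corner.
The minimum over all feasible corners is $0.98.

$0.98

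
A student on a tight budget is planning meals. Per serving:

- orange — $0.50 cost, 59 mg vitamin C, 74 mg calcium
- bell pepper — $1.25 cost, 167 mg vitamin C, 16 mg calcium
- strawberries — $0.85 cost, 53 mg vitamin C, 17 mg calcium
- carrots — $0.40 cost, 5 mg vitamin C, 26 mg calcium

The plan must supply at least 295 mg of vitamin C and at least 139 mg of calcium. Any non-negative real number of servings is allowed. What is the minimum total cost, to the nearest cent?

$2.30

orange only: max(295/59, 139/74) = 5 servings → $2.50.
bell pepper only: max(295/167, 139/16) = 8.688 servings → $10.86.
strawberries only: max(295/53, 139/17) = 8.176 servings → $6.95.
carrots only: max(295/5, 139/26) = 59 servings → $23.60.
orange + bell pepper with both tight: 1.62 servings and 1.194 servings → $2.30.
orange + strawberries with both tight: 0.8058 servings and 4.669 servings → $4.37.
orange + carrots: the both-tight solution has a negative serving — not a feasible corner.
bell pepper + strawberries with both targets exact would need a negative amount; discard.
bell pepper + carrots with both tight: 1.637 servings and 4.339 servings → $3.78.
strawberries + carrots with both tight: 5.394 servings and 1.819 servings → $5.31.
So the least-cost plan costs $2.30.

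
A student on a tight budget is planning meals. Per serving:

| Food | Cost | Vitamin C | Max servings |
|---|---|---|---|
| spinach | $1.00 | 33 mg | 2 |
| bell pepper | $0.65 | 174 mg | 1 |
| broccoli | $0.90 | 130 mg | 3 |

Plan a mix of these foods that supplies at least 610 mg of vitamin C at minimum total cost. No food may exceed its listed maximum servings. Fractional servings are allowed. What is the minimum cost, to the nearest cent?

Cost per mg of vitamin C: bell pepper $0.0037, broccoli $0.0069, spinach $0.0303.
Take 1 serving of bell pepper: +174.0 mg vitamin C for $0.65 (total $0.65, still need 436.0 mg).
Take 3 servings of broccoli: +390.0 mg vitamin C for $2.70 (total $3.35, still need 46.0 mg).
Take 1.394 servings of spinach: +46.0 mg vitamin C for $1.39 (total $4.74, still need 0.0 mg).
Filling from the cheapest source first is optimal under one linear minimum: $4.74.

$4.74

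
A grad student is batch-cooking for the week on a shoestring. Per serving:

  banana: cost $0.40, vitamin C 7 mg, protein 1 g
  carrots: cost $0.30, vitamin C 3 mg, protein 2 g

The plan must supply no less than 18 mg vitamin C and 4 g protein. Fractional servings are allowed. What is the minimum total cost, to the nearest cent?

A basic optimal solution has at most two foods positive. Try each food alone and each pair with both targets met exactly.
banana only: max(18/7, 4/1) = 4 servings → $1.60.
carrots only: max(18/3, 4/2) = 6 servings → $1.80.
banana + carrots with both tight: 2.182 servings and 0.9091 servings → $1.15.
The minimum over all feasible corners is $1.15.

$1.15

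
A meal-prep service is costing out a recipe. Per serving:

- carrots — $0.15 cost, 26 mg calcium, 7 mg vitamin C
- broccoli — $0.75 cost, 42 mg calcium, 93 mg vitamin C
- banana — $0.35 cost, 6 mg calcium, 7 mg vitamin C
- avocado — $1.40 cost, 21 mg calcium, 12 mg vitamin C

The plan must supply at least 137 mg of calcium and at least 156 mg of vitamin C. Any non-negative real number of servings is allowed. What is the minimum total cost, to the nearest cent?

Two binding constraints pin down two serving amounts, so the optimal mix uses at most two foods. The candidates are each food alone (scaled to the tighter of calcium/vitamin C) and each pair with both constraints tight.
carrots only: max(137/26, 156/7) = 22.29 servings → $3.34.
broccoli only: max(137/42, 156/93) = 3.262 servings → $2.45.
banana only: max(137/6, 156/7) = 22.83 servings → $7.99.
avocado only: max(137/21, 156/12) = 13 servings → $18.20.
carrots + broccoli with both tight: 2.914 servings and 1.458 servings → $1.53.
carrots + banana with both tight: 0.1643 servings and 22.12 servings → $7.77.
carrots + avocado: the both-tight solution has a negative serving — not a feasible corner.
broccoli + banana: the both-tight solution has a negative serving — not a feasible corner.
broccoli + avocado with both tight: 1.126 servings and 4.271 servings → $6.82.
banana + avocado with both tight: 21.76 servings and 0.3067 servings → $8.05.
Cheapest feasible corner: $1.53.

$1.53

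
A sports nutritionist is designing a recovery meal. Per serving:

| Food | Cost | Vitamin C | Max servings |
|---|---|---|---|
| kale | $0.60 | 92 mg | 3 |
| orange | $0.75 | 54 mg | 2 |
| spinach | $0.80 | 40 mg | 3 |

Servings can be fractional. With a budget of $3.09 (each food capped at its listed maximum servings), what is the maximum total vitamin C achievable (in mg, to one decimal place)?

Vitamin C per dollar: kale 153.3, orange 72, spinach 50.
Take 3 servings of kale: spends $1.80, +276.0 mg vitamin C (running total 276.0 mg).
Take 1.72 servings of orange: spends $1.29, +92.9 mg vitamin C (running total 368.9 mg).
Filling greedily by vitamin C-per-dollar is optimal for one linear limit, giving 368.9 mg.

368.9 mg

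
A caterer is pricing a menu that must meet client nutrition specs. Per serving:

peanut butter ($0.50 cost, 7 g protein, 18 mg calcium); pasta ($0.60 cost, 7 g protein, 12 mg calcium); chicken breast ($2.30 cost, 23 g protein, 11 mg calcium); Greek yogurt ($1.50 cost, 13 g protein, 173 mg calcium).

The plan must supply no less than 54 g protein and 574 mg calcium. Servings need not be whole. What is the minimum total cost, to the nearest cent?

$5.64

With two linear requirements the optimum uses one or two foods; enumerate the corners.
peanut butter only: max(54/7, 574/18) = 31.89 servings → $15.94.
pasta only: max(54/7, 574/12) = 47.83 servings → $28.70.
chicken breast only: max(54/23, 574/11) = 52.18 servings → $120.02.
Greek yogurt only: max(54/13, 574/173) = 4.154 servings → $6.23.
peanut butter + pasta: the both-tight solution has a negative serving — not a feasible corner.
peanut butter + chicken breast: intersection lies outside the first quadrant.
peanut butter + Greek yogurt with both tight: 1.924 servings and 3.118 servings → $5.64.
pasta + chicken breast with both targets exact would need a negative amount; discard.
pasta + Greek yogurt with both tight: 1.782 servings and 3.194 servings → $5.86.
chicken breast + Greek yogurt with both tight: 0.4901 servings and 3.287 servings → $6.06.
The minimum over all feasible corners is $5.64.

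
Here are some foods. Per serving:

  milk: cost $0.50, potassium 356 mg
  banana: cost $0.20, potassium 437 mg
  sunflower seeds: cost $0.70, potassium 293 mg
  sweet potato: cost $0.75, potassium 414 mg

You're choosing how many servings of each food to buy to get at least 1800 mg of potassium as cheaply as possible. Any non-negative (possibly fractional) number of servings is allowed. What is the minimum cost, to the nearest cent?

Cost per mg of potassium: banana $0.0005, milk $0.0014, sweet potato $0.0018, sunflower seeds $0.0024.
With no serving limits, use only banana: 1800 mg / 437 mg = 4.119 servings × $0.20 = $0.82.

$0.82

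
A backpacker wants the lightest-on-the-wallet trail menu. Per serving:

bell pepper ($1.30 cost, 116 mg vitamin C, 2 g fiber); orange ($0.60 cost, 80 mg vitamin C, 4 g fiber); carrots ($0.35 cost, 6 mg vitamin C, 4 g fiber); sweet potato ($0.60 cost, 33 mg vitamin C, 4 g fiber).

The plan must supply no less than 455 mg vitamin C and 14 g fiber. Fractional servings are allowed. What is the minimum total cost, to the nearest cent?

$3.41

Two binding constraints pin down two serving amounts, so the optimal mix uses at most two foods. The candidates are each food alone (scaled to the tighter of vitamin C/fiber) and each pair with both constraints tight.
bell pepper only: max(455/116, 14/2) = 7 servings → $9.10.
orange only: max(455/80, 14/4) = 5.688 servings → $3.41.
carrots only: max(455/6, 14/4) = 75.83 servings → $26.54.
sweet potato only: max(455/33, 14/4) = 13.79 servings → $8.27.
bell pepper + orange with both tight: 2.303 servings and 2.349 servings → $4.40.
bell pepper + carrots with both tight: 3.841 servings and 1.58 servings → $5.55.
bell pepper + sweet potato with both tight: 3.412 servings and 1.794 servings → $5.51.
orange + carrots with both targets exact would need a negative amount; discard.
orange + sweet potato with both targets exact would need a negative amount; discard.
carrots + sweet potato with both targets exact would need a negative amount; discard.
So the least-cost plan costs $3.41.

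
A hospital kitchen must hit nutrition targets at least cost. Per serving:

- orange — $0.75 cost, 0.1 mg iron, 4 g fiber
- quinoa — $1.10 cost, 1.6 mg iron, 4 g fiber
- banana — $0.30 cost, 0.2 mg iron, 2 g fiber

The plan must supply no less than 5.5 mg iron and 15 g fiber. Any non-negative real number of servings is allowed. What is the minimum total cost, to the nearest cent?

Check every corner: each single food scaled to meet both minima, and each pair solved so both constraints bind.
orange only: max(5.5/0.1, 15/4) = 55 servings → $41.25.
quinoa only: max(5.5/1.6, 15/4) = 3.75 servings → $4.12.
banana only: max(5.5/0.2, 15/2) = 27.5 servings → $8.25.
orange + quinoa with both tight: 0.3333 servings and 3.417 servings → $4.01.
orange + banana: intersection lies outside the first quadrant.
quinoa + banana with both tight: 3.333 servings and 0.8333 servings → $3.92.
So the least-cost plan costs $3.92.

$3.92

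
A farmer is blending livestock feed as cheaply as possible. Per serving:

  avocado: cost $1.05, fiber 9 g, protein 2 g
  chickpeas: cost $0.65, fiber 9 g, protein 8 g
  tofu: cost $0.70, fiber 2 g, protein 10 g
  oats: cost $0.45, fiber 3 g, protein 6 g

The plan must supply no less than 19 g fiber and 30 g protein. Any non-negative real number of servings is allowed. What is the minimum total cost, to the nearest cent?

$2.26

avocado only: max(19/9, 30/2) = 15 servings → $15.75.
chickpeas only: max(19/9, 30/8) = 3.75 servings → $2.44.
tofu only: max(19/2, 30/10) = 9.5 servings → $6.65.
oats only: max(19/3, 30/6) = 6.333 servings → $2.85.
avocado + chickpeas: the both-tight solution has a negative serving — not a feasible corner.
avocado + tofu with both tight: 1.512 servings and 2.698 servings → $3.48.
avocado + oats with both tight: 0.5 servings and 4.833 servings → $2.70.
chickpeas + tofu with both tight: 1.757 servings and 1.595 servings → $2.26.
chickpeas + oats with both tight: 0.8 servings and 3.933 servings → $2.29.
tofu + oats with both targets exact would need a negative amount; discard.
The minimum over all feasible corners is $2.26.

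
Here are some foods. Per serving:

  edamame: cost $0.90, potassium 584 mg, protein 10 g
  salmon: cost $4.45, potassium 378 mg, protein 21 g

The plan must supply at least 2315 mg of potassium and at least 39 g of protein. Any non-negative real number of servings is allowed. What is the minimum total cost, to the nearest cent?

Check every corner: each single food scaled to meet both minima, and each pair solved so both constraints bind.
edamame only: max(2315/584, 39/10) = 3.964 servings → $3.57.
salmon only: max(2315/378, 39/21) = 6.124 servings → $27.25.
edamame + salmon: intersection lies outside the first quadrant.
The minimum over all feasible corners is $3.57.

$3.57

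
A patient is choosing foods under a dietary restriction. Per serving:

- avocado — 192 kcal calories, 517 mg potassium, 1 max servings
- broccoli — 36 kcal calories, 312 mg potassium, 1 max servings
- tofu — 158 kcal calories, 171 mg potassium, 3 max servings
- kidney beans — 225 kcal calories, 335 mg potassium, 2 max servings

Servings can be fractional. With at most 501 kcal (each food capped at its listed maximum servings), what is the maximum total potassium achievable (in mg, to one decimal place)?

Potassium per kcal: broccoli 8.667, avocado 2.693, kidney beans 1.489, tofu 1.082.
Take 1 serving of broccoli: uses 36 kcal, +312.0 mg potassium (running total 312.0 mg).
Take 1 serving of avocado: uses 192 kcal, +517.0 mg potassium (running total 829.0 mg).
Take 1.213 servings of kidney beans: uses 273 kcal, +406.5 mg potassium (running total 1235.5 mg).
Filling greedily by potassium-per-kcal is optimal for one linear limit, giving 1235.5 mg.

1235.5 mg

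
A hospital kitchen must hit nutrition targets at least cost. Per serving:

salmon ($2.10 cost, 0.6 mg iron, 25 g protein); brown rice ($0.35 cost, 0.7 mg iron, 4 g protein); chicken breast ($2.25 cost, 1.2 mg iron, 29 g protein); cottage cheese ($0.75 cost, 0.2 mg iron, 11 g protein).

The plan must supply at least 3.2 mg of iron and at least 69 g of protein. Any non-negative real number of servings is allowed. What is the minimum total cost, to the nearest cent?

At the optimum either one food covers both requirements or two foods hit both targets exactly; no other combination can be cheaper.
salmon only: max(3.2/0.6, 69/25) = 5.333 servings → $11.20.
brown rice only: max(3.2/0.7, 69/4) = 17.25 servings → $6.04.
chicken breast only: max(3.2/1.2, 69/29) = 2.667 servings → $6.00.
cottage cheese only: max(3.2/0.2, 69/11) = 16 servings → $12.00.
salmon + brown rice with both tight: 2.351 servings and 2.556 servings → $5.83.
salmon + chicken breast with both targets exact would need a negative amount; discard.
salmon + cottage cheese: the both-tight solution has a negative serving — not a feasible corner.
brown rice + chicken breast with both tight: 0.6452 servings and 2.29 servings → $5.38.
brown rice + cottage cheese with both tight: 3.101 servings and 5.145 servings → $4.94.
chicken breast + cottage cheese: the both-tight solution has a negative serving — not a feasible corner.
Cheapest feasible corner: $4.94.

$4.94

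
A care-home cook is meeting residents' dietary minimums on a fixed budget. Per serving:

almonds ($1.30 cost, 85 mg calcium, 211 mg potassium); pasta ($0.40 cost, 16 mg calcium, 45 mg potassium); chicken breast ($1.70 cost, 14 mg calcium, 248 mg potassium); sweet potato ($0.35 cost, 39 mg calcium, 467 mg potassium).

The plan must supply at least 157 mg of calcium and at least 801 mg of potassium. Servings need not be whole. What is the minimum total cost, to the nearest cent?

$1.41

For a min-cost LP with two ≥-constraints, a basic feasible solution has at most two positive variables.
almonds only: max(157/85, 801/211) = 3.796 servings → $4.94.
pasta only: max(157/16, 801/45) = 17.8 servings → $7.12.
chicken breast only: max(157/14, 801/248) = 11.21 servings → $19.06.
sweet potato only: max(157/39, 801/467) = 4.026 servings → $1.41.
almonds + pasta: intersection lies outside the first quadrant.
almonds + chicken breast with both tight: 1.529 servings and 1.929 servings → $5.27.
almonds + sweet potato with both tight: 1.337 servings and 1.111 servings → $2.13.
pasta + chicken breast with both tight: 8.305 servings and 1.723 servings → $6.25.
pasta + sweet potato with both tight: 7.361 servings and 1.006 servings → $3.30.
chicken breast + sweet potato: intersection lies outside the first quadrant.
So the least-cost plan costs $1.41.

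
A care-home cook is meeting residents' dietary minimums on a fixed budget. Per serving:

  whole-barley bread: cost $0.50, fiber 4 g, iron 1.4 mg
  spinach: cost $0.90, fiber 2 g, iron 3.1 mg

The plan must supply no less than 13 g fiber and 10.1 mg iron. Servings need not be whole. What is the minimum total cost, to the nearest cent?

whole-barley bread only: max(13/4, 10.1/1.4) = 7.214 servings → $3.61.
spinach only: max(13/2, 10.1/3.1) = 6.5 servings → $5.85.
whole-barley bread + spinach with both tight: 2.094 servings and 2.312 servings → $3.13.
Cheapest feasible corner: $3.13.

$3.13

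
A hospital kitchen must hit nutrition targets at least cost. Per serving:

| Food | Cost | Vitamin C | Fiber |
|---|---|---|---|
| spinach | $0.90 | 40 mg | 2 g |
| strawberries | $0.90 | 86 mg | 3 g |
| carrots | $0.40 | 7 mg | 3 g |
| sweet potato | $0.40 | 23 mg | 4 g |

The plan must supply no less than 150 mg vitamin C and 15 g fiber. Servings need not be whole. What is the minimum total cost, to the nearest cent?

spinach only: max(150/40, 15/2) = 7.5 servings → $6.75.
strawberries only: max(150/86, 15/3) = 5 servings → $4.50.
carrots only: max(150/7, 15/3) = 21.43 servings → $8.57.
sweet potato only: max(150/23, 15/4) = 6.522 servings → $2.61.
spinach + strawberries with both targets exact would need a negative amount; discard.
spinach + carrots with both tight: 3.255 servings and 2.83 servings → $4.06.
spinach + sweet potato with both tight: 2.237 servings and 2.632 servings → $3.07.
strawberries + carrots with both tight: 1.456 servings and 3.544 servings → $2.73.
strawberries + sweet potato with both tight: 0.9273 servings and 3.055 servings → $2.06.
carrots + sweet potato with both targets exact would need a negative amount; discard.
Cheapest feasible corner: $2.06.

$2.06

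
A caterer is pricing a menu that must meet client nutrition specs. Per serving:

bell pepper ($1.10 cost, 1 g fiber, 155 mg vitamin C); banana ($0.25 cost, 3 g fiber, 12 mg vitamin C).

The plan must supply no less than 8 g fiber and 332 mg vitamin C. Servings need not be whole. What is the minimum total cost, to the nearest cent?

$2.69

bell pepper only: max(8/1, 332/155) = 8 servings → $8.80.
banana only: max(8/3, 332/12) = 27.67 servings → $6.92.
bell pepper + banana with both tight: 1.987 servings and 2.004 servings → $2.69.
Cheapest feasible corner: $2.69.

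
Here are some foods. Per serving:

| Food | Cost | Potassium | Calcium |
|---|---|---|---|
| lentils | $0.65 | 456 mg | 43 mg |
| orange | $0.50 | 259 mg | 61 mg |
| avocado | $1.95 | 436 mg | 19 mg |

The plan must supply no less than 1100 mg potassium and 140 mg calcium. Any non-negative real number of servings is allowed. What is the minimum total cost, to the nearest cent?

At the optimum either one food covers both requirements or two foods hit both targets exactly; no other combination can be cheaper.
lentils only: max(1100/456, 140/43) = 3.256 servings → $2.12.
orange only: max(1100/259, 140/61) = 4.247 servings → $2.12.
avocado only: max(1100/436, 140/19) = 7.368 servings → $14.37.
lentils + orange with both tight: 1.849 servings and 0.9917 servings → $1.70.
lentils + avocado: intersection lies outside the first quadrant.
orange + avocado with both tight: 1.852 servings and 1.423 servings → $3.70.
Cheapest feasible corner: $1.70.

$1.70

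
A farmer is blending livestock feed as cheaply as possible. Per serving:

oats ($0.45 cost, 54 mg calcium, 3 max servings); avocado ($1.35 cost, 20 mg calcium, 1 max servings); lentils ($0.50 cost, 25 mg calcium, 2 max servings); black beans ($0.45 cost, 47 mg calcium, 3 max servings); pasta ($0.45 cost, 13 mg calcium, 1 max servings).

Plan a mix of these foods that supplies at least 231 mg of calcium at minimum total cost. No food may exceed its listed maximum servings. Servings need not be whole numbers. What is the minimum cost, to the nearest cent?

Cost per mg of calcium: oats $0.0083, black beans $0.0096, lentils $0.0200, pasta $0.0346, avocado $0.0675.
Take 3 servings of oats: +162.0 mg calcium for $1.35 (total $1.35, still need 69.0 mg).
Take 1.468 servings of black beans: +69.0 mg calcium for $0.66 (total $2.01, still need 0.0 mg).
Filling from the cheapest source first is optimal under one linear minimum: $2.01.

$2.01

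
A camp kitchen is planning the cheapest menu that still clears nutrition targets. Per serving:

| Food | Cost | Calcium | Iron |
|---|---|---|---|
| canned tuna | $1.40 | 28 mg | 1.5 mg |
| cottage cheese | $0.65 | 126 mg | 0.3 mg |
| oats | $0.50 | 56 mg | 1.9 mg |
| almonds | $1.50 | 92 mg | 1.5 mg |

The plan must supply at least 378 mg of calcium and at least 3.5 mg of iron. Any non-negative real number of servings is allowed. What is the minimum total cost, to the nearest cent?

$2.26

Two binding constraints pin down two serving amounts, so the optimal mix uses at most two foods. The candidates are each food alone (scaled to the tighter of calcium/iron) and each pair with both constraints tight.
canned tuna only: max(378/28, 3.5/1.5) = 13.5 servings → $18.90.
cottage cheese only: max(378/126, 3.5/0.3) = 11.67 servings → $7.58.
oats only: max(378/56, 3.5/1.9) = 6.75 servings → $3.38.
almonds only: max(378/92, 3.5/1.5) = 4.109 servings → $6.16.
canned tuna + cottage cheese with both tight: 1.814 servings and 2.597 servings → $4.23.
canned tuna + oats: intersection lies outside the first quadrant.
canned tuna + almonds: intersection lies outside the first quadrant.
cottage cheese + oats with both tight: 2.346 servings and 1.472 servings → $2.26.
cottage cheese + almonds with both tight: 1.518 servings and 2.03 servings → $4.03.
oats + almonds: the both-tight solution has a negative serving — not a feasible corner.
So the least-cost plan costs $2.26.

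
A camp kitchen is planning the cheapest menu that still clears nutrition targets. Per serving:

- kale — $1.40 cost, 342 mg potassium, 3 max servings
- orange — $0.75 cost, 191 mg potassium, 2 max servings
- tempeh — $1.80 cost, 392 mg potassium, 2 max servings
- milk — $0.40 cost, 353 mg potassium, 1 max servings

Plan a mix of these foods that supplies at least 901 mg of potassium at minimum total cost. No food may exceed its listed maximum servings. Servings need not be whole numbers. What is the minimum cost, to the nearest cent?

$2.58

Cost per mg of potassium: milk $0.0011, orange $0.0039, kale $0.0041, tempeh $0.0046.
Take 1 serving of milk: +353.0 mg potassium for $0.40 (total $0.40, still need 548.0 mg).
Take 2 servings of orange: +382.0 mg potassium for $1.50 (total $1.90, still need 166.0 mg).
Take 0.4854 servings of kale: +166.0 mg potassium for $0.68 (total $2.58, still need 0.0 mg).
Greedy by cheapest-per-mg is optimal for a single linear constraint, so the minimum cost is $2.58.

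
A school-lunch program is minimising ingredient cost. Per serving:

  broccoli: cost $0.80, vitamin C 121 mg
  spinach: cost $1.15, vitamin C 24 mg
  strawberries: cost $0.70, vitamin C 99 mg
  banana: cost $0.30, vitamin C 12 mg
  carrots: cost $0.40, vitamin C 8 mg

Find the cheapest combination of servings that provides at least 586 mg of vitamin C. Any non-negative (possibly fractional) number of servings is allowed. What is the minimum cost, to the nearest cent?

$3.87

Cost per mg of vitamin C: broccoli $0.0066, strawberries $0.0071, banana $0.0250, spinach $0.0479, carrots $0.0500.
With no serving limits, use only broccoli: 586 mg / 121 mg = 4.843 servings × $0.80 = $3.87.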